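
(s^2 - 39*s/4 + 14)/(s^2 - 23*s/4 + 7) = (s - 8)/(s - 4)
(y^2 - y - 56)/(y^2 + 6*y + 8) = (y^2 - y - 56)/(y^2 + 6*y + 8)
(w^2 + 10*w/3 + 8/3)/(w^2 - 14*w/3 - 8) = (w + 2)/(w - 6)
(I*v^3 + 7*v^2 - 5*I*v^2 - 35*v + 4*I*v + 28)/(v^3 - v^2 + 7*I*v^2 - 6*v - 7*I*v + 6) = (I*v^2 + v*(7 - 4*I) - 28)/(v^2 + 7*I*v - 6)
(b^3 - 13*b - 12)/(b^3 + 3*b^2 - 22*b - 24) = (b + 3)/(b + 6)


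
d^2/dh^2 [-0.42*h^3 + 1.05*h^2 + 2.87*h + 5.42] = 2.1 - 2.52*h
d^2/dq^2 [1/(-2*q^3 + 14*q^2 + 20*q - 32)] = ((3*q - 7)*(q^3 - 7*q^2 - 10*q + 16) - (-3*q^2 + 14*q + 10)^2)/(q^3 - 7*q^2 - 10*q + 16)^3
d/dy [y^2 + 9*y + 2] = 2*y + 9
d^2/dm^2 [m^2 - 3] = 2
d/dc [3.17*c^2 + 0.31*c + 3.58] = 6.34*c + 0.31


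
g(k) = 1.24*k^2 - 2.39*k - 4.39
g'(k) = 2.48*k - 2.39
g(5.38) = 18.64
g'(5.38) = 10.95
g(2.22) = -3.58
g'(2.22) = 3.12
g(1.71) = -4.85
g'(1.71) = 1.85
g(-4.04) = 25.50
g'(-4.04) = -12.41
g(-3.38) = 17.85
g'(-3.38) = -10.77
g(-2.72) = 11.28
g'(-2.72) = -9.14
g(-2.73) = 11.38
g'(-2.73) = -9.16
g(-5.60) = 47.88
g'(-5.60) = -16.28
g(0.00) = -4.39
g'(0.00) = -2.39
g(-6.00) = 54.59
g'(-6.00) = -17.27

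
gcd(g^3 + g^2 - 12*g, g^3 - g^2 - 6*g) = g^2 - 3*g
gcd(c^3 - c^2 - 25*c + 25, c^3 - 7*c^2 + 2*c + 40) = c - 5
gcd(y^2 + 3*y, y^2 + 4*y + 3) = y + 3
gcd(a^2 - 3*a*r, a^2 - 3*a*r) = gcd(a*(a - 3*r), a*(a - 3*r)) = -a^2 + 3*a*r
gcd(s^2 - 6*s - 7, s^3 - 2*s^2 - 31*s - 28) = s^2 - 6*s - 7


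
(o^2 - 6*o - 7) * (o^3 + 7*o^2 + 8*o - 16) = o^5 + o^4 - 41*o^3 - 113*o^2 + 40*o + 112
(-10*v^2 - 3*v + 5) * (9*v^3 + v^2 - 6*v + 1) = -90*v^5 - 37*v^4 + 102*v^3 + 13*v^2 - 33*v + 5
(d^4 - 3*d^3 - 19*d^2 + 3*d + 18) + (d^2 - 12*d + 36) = d^4 - 3*d^3 - 18*d^2 - 9*d + 54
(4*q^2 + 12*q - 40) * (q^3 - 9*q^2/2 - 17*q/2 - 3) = 4*q^5 - 6*q^4 - 128*q^3 + 66*q^2 + 304*q + 120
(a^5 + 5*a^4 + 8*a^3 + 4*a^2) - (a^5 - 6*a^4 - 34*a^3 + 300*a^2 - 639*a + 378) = 11*a^4 + 42*a^3 - 296*a^2 + 639*a - 378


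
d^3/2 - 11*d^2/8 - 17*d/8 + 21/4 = (d/2 + 1)*(d - 3)*(d - 7/4)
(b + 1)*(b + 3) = b^2 + 4*b + 3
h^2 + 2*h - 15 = (h - 3)*(h + 5)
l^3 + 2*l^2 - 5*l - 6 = (l - 2)*(l + 1)*(l + 3)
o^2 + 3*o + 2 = (o + 1)*(o + 2)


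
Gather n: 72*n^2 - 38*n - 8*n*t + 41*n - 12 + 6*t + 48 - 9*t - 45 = 72*n^2 + n*(3 - 8*t) - 3*t - 9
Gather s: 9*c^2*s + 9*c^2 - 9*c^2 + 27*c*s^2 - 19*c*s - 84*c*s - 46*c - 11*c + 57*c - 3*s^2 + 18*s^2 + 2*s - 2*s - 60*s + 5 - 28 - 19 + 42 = s^2*(27*c + 15) + s*(9*c^2 - 103*c - 60)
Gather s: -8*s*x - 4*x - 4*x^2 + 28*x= -8*s*x - 4*x^2 + 24*x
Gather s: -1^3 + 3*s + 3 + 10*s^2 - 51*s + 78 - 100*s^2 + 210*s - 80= -90*s^2 + 162*s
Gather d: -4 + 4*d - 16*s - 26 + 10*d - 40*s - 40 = 14*d - 56*s - 70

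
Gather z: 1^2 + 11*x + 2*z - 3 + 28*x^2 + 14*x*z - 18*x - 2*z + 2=28*x^2 + 14*x*z - 7*x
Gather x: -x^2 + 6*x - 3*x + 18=-x^2 + 3*x + 18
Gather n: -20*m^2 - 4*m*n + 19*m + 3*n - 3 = -20*m^2 + 19*m + n*(3 - 4*m) - 3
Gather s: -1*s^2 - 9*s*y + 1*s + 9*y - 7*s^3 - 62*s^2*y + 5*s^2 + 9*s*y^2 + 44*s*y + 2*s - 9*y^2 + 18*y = -7*s^3 + s^2*(4 - 62*y) + s*(9*y^2 + 35*y + 3) - 9*y^2 + 27*y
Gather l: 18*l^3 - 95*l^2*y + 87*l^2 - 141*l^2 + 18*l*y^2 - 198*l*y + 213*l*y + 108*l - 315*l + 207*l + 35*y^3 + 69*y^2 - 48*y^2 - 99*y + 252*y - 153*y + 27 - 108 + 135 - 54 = 18*l^3 + l^2*(-95*y - 54) + l*(18*y^2 + 15*y) + 35*y^3 + 21*y^2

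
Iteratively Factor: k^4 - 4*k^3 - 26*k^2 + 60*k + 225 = (k - 5)*(k^3 + k^2 - 21*k - 45) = (k - 5)^2*(k^2 + 6*k + 9) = (k - 5)^2*(k + 3)*(k + 3)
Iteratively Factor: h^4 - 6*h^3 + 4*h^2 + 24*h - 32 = (h + 2)*(h^3 - 8*h^2 + 20*h - 16) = (h - 2)*(h + 2)*(h^2 - 6*h + 8) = (h - 2)^2*(h + 2)*(h - 4)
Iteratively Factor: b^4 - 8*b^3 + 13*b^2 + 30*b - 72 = (b - 4)*(b^3 - 4*b^2 - 3*b + 18) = (b - 4)*(b - 3)*(b^2 - b - 6) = (b - 4)*(b - 3)*(b + 2)*(b - 3)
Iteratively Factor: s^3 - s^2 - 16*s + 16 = (s - 1)*(s^2 - 16) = (s - 1)*(s + 4)*(s - 4)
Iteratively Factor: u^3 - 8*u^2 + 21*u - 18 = (u - 3)*(u^2 - 5*u + 6) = (u - 3)^2*(u - 2)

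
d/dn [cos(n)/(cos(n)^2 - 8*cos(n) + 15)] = (cos(n)^2 - 15)*sin(n)/((cos(n) - 5)^2*(cos(n) - 3)^2)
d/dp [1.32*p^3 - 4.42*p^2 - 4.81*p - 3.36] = 3.96*p^2 - 8.84*p - 4.81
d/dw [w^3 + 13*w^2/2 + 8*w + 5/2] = 3*w^2 + 13*w + 8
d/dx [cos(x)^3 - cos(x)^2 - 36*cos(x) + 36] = (-3*cos(x)^2 + 2*cos(x) + 36)*sin(x)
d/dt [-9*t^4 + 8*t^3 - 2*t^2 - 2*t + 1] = -36*t^3 + 24*t^2 - 4*t - 2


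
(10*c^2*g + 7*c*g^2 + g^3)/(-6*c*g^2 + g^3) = (-10*c^2 - 7*c*g - g^2)/(g*(6*c - g))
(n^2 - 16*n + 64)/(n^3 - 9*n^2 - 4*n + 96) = (n - 8)/(n^2 - n - 12)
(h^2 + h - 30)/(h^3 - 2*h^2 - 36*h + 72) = (h - 5)/(h^2 - 8*h + 12)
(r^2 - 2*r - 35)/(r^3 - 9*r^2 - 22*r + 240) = (r - 7)/(r^2 - 14*r + 48)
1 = 1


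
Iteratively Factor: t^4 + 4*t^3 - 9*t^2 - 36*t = (t - 3)*(t^3 + 7*t^2 + 12*t) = (t - 3)*(t + 3)*(t^2 + 4*t) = (t - 3)*(t + 3)*(t + 4)*(t)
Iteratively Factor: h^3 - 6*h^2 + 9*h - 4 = (h - 1)*(h^2 - 5*h + 4) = (h - 1)^2*(h - 4)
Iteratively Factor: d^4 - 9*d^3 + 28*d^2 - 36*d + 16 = (d - 2)*(d^3 - 7*d^2 + 14*d - 8) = (d - 2)*(d - 1)*(d^2 - 6*d + 8) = (d - 4)*(d - 2)*(d - 1)*(d - 2)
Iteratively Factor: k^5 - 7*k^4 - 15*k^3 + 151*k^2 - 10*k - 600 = (k + 2)*(k^4 - 9*k^3 + 3*k^2 + 145*k - 300) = (k + 2)*(k + 4)*(k^3 - 13*k^2 + 55*k - 75) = (k - 5)*(k + 2)*(k + 4)*(k^2 - 8*k + 15) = (k - 5)*(k - 3)*(k + 2)*(k + 4)*(k - 5)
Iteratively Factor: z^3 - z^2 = (z)*(z^2 - z) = z*(z - 1)*(z)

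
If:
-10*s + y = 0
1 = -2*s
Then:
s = -1/2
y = -5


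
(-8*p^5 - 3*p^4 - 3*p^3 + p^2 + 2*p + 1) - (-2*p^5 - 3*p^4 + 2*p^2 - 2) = -6*p^5 - 3*p^3 - p^2 + 2*p + 3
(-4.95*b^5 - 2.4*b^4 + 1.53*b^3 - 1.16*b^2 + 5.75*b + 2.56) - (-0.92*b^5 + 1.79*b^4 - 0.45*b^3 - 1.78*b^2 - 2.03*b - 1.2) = -4.03*b^5 - 4.19*b^4 + 1.98*b^3 + 0.62*b^2 + 7.78*b + 3.76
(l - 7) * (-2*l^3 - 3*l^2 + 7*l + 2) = -2*l^4 + 11*l^3 + 28*l^2 - 47*l - 14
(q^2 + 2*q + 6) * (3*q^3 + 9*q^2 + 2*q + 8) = 3*q^5 + 15*q^4 + 38*q^3 + 66*q^2 + 28*q + 48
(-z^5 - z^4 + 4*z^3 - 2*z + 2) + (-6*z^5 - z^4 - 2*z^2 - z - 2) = -7*z^5 - 2*z^4 + 4*z^3 - 2*z^2 - 3*z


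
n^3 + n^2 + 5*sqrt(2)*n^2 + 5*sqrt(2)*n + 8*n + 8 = (n + 1)*(n + sqrt(2))*(n + 4*sqrt(2))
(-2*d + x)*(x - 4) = -2*d*x + 8*d + x^2 - 4*x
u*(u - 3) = u^2 - 3*u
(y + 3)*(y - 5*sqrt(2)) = y^2 - 5*sqrt(2)*y + 3*y - 15*sqrt(2)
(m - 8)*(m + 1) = m^2 - 7*m - 8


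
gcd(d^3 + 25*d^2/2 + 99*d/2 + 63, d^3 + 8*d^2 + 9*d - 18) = d^2 + 9*d + 18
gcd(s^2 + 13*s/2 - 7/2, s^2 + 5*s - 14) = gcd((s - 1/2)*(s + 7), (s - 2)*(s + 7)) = s + 7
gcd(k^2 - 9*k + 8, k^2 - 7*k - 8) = k - 8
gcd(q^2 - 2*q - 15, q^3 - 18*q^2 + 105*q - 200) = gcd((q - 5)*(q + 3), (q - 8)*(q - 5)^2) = q - 5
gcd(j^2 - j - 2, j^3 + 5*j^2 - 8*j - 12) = j^2 - j - 2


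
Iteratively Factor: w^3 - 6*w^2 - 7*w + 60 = (w + 3)*(w^2 - 9*w + 20) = (w - 5)*(w + 3)*(w - 4)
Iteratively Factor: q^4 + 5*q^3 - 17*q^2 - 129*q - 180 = (q + 3)*(q^3 + 2*q^2 - 23*q - 60) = (q + 3)^2*(q^2 - q - 20) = (q - 5)*(q + 3)^2*(q + 4)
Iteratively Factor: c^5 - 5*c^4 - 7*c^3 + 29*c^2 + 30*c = (c - 5)*(c^4 - 7*c^2 - 6*c) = (c - 5)*(c - 3)*(c^3 + 3*c^2 + 2*c) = (c - 5)*(c - 3)*(c + 2)*(c^2 + c) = (c - 5)*(c - 3)*(c + 1)*(c + 2)*(c)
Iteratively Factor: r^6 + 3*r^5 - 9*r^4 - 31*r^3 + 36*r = (r)*(r^5 + 3*r^4 - 9*r^3 - 31*r^2 + 36) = r*(r - 3)*(r^4 + 6*r^3 + 9*r^2 - 4*r - 12) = r*(r - 3)*(r + 3)*(r^3 + 3*r^2 - 4) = r*(r - 3)*(r - 1)*(r + 3)*(r^2 + 4*r + 4) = r*(r - 3)*(r - 1)*(r + 2)*(r + 3)*(r + 2)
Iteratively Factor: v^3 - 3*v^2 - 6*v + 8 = (v - 4)*(v^2 + v - 2) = (v - 4)*(v - 1)*(v + 2)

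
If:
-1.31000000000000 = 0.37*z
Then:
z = -3.54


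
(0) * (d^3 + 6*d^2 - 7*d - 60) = 0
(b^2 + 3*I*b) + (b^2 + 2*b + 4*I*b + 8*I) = 2*b^2 + 2*b + 7*I*b + 8*I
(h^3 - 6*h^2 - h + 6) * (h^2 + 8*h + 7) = h^5 + 2*h^4 - 42*h^3 - 44*h^2 + 41*h + 42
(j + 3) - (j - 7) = 10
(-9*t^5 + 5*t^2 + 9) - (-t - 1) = -9*t^5 + 5*t^2 + t + 10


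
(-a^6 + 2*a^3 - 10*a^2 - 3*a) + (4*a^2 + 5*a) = -a^6 + 2*a^3 - 6*a^2 + 2*a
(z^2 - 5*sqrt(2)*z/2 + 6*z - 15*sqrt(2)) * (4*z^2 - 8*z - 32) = 4*z^4 - 10*sqrt(2)*z^3 + 16*z^3 - 80*z^2 - 40*sqrt(2)*z^2 - 192*z + 200*sqrt(2)*z + 480*sqrt(2)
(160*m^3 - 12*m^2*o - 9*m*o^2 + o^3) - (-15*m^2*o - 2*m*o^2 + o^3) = 160*m^3 + 3*m^2*o - 7*m*o^2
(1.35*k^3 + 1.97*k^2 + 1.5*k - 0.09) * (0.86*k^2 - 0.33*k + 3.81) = 1.161*k^5 + 1.2487*k^4 + 5.7834*k^3 + 6.9333*k^2 + 5.7447*k - 0.3429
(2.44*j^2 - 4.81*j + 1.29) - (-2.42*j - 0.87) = 2.44*j^2 - 2.39*j + 2.16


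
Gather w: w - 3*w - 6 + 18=12 - 2*w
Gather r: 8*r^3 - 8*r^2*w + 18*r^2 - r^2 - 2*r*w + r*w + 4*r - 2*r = 8*r^3 + r^2*(17 - 8*w) + r*(2 - w)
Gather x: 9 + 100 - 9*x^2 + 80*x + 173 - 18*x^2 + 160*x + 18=-27*x^2 + 240*x + 300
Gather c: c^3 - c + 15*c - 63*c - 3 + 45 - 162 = c^3 - 49*c - 120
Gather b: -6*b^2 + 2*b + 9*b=-6*b^2 + 11*b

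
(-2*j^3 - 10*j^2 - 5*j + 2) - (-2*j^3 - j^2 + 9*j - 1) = -9*j^2 - 14*j + 3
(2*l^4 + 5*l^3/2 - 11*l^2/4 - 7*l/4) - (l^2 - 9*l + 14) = 2*l^4 + 5*l^3/2 - 15*l^2/4 + 29*l/4 - 14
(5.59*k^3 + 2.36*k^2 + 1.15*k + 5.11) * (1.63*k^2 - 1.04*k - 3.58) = 9.1117*k^5 - 1.9668*k^4 - 20.5921*k^3 - 1.3155*k^2 - 9.4314*k - 18.2938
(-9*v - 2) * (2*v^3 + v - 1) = -18*v^4 - 4*v^3 - 9*v^2 + 7*v + 2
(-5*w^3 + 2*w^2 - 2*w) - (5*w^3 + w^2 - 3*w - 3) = -10*w^3 + w^2 + w + 3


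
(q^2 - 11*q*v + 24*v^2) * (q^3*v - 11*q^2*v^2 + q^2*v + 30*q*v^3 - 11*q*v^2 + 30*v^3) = q^5*v - 22*q^4*v^2 + q^4*v + 175*q^3*v^3 - 22*q^3*v^2 - 594*q^2*v^4 + 175*q^2*v^3 + 720*q*v^5 - 594*q*v^4 + 720*v^5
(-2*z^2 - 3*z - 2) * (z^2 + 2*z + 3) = -2*z^4 - 7*z^3 - 14*z^2 - 13*z - 6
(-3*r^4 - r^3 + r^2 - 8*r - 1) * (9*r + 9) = -27*r^5 - 36*r^4 - 63*r^2 - 81*r - 9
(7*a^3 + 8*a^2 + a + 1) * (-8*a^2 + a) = -56*a^5 - 57*a^4 - 7*a^2 + a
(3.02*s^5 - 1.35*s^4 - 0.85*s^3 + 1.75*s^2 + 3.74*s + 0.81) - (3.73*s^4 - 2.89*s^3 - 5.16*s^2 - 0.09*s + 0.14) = 3.02*s^5 - 5.08*s^4 + 2.04*s^3 + 6.91*s^2 + 3.83*s + 0.67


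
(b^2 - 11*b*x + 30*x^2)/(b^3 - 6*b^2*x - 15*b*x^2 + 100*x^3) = (-b + 6*x)/(-b^2 + b*x + 20*x^2)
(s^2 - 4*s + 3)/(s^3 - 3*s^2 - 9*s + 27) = (s - 1)/(s^2 - 9)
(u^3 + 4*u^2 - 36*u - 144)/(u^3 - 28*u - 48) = (u + 6)/(u + 2)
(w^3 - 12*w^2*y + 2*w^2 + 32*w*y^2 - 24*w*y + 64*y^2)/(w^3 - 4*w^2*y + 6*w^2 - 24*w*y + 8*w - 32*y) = (w - 8*y)/(w + 4)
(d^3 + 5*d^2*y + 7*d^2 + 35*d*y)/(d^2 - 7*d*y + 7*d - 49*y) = d*(-d - 5*y)/(-d + 7*y)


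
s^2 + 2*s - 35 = (s - 5)*(s + 7)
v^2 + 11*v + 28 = (v + 4)*(v + 7)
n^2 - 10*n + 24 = (n - 6)*(n - 4)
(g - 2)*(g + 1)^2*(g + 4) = g^4 + 4*g^3 - 3*g^2 - 14*g - 8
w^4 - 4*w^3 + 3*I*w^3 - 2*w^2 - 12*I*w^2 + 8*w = w*(w - 4)*(w + I)*(w + 2*I)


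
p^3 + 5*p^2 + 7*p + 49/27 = (p + 1/3)*(p + 7/3)^2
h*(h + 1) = h^2 + h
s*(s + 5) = s^2 + 5*s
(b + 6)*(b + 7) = b^2 + 13*b + 42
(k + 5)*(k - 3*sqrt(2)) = k^2 - 3*sqrt(2)*k + 5*k - 15*sqrt(2)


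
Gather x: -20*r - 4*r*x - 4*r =-4*r*x - 24*r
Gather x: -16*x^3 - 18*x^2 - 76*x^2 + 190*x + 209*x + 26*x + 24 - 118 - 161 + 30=-16*x^3 - 94*x^2 + 425*x - 225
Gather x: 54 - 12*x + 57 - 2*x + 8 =119 - 14*x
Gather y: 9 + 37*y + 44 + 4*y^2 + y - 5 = 4*y^2 + 38*y + 48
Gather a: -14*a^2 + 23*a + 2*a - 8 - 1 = -14*a^2 + 25*a - 9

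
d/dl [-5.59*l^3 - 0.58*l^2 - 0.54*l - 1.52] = -16.77*l^2 - 1.16*l - 0.54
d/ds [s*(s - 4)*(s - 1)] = 3*s^2 - 10*s + 4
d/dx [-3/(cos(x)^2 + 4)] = -12*sin(2*x)/(cos(2*x) + 9)^2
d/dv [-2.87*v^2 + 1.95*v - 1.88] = 1.95 - 5.74*v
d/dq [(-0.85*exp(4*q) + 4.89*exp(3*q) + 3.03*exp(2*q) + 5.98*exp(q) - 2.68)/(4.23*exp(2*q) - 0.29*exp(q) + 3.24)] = (-7.191*exp(5*q) + 21.4242*exp(4*q) - 13.8522*exp(3*q) + 21.3567*exp(2*q) + 42.3072*exp(q) + 18.598)*exp(q)/(17.8929*exp(4*q) - 2.4534*exp(3*q) + 27.4945*exp(2*q) - 1.8792*exp(q) + 10.4976)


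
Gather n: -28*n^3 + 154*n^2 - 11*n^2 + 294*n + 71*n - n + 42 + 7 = -28*n^3 + 143*n^2 + 364*n + 49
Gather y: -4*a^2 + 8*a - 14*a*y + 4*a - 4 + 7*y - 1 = -4*a^2 + 12*a + y*(7 - 14*a) - 5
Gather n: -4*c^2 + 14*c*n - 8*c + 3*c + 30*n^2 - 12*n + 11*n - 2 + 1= -4*c^2 - 5*c + 30*n^2 + n*(14*c - 1) - 1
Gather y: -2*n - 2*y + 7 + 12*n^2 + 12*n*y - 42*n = 12*n^2 - 44*n + y*(12*n - 2) + 7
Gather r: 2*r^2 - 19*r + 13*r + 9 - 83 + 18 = 2*r^2 - 6*r - 56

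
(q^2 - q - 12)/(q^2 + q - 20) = (q + 3)/(q + 5)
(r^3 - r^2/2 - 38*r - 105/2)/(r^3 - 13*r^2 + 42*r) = (2*r^2 + 13*r + 15)/(2*r*(r - 6))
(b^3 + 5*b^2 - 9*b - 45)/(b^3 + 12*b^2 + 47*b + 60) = (b - 3)/(b + 4)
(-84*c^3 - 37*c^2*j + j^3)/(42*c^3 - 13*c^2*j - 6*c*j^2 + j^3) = (-4*c - j)/(2*c - j)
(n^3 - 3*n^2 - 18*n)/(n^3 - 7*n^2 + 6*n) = (n + 3)/(n - 1)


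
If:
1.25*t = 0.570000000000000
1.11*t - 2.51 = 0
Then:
No Solution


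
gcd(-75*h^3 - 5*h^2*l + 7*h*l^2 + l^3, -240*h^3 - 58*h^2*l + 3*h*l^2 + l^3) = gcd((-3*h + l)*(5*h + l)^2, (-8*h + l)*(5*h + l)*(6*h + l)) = 5*h + l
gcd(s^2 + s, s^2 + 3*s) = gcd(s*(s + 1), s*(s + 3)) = s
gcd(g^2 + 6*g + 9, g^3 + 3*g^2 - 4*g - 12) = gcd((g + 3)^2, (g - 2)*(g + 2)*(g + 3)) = g + 3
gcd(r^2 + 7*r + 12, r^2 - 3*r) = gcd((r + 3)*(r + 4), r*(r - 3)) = 1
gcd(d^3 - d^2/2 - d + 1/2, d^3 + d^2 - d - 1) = d^2 - 1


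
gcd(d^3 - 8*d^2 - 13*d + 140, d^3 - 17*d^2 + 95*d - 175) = d^2 - 12*d + 35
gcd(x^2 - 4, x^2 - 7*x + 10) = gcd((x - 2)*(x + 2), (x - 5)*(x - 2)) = x - 2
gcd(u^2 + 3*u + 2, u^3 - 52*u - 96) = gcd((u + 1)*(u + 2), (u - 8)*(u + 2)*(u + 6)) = u + 2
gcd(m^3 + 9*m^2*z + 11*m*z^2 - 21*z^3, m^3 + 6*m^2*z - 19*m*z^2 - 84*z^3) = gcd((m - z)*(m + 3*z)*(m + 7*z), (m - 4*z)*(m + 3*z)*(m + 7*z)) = m^2 + 10*m*z + 21*z^2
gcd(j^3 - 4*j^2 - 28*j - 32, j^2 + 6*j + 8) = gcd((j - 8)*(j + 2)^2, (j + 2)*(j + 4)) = j + 2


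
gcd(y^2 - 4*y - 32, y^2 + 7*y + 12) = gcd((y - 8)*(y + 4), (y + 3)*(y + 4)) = y + 4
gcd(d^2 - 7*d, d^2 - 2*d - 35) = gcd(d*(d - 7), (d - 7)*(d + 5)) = d - 7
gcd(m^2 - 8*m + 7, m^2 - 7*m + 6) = m - 1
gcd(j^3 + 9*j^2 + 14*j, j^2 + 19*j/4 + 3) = 1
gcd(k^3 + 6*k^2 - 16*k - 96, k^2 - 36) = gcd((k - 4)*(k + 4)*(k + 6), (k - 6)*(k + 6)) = k + 6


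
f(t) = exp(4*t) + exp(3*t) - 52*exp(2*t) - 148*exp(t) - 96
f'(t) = 4*exp(4*t) + 3*exp(3*t) - 104*exp(2*t) - 148*exp(t)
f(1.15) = -951.09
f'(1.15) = -1012.29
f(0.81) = -654.56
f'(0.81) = -722.00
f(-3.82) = -99.27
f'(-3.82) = -3.30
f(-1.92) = -118.81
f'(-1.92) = -23.92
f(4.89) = 313875271.18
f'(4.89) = 1255048697.84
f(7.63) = 17983454682938.80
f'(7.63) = 71925530846234.80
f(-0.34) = -227.07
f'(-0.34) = -155.92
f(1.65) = -1400.22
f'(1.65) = -226.44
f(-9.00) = -96.02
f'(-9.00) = -0.02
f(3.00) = 146810.92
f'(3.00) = 630399.16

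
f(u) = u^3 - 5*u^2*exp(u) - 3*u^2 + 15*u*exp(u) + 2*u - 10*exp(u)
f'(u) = -5*u^2*exp(u) + 3*u^2 + 5*u*exp(u) - 6*u + 5*exp(u) + 2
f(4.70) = -5444.91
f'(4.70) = -8970.10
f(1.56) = 5.48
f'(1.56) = 2.95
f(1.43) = 4.77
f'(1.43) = 7.60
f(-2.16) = -35.97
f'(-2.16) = 25.60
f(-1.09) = -17.90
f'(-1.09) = 9.96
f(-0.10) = -10.68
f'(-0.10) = 6.66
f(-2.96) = -63.23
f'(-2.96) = 43.27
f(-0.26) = -11.72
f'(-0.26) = 6.36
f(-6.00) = -336.69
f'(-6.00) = 145.49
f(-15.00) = -4080.00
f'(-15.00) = 767.00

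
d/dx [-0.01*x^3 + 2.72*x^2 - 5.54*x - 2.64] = -0.03*x^2 + 5.44*x - 5.54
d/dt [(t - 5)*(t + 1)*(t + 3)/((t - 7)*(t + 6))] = (t^4 - 2*t^3 - 108*t^2 + 114*t + 699)/(t^4 - 2*t^3 - 83*t^2 + 84*t + 1764)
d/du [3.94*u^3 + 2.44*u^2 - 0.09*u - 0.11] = 11.82*u^2 + 4.88*u - 0.09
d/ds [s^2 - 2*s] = 2*s - 2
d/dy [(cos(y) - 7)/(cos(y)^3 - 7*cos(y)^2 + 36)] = (199*cos(y)/2 - 14*cos(2*y) + cos(3*y)/2 - 50)*sin(y)/(cos(y)^3 - 7*cos(y)^2 + 36)^2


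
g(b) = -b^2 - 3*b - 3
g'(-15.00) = 27.00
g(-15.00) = -183.00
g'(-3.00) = 3.00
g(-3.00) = -3.00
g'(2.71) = -8.42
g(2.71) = -18.47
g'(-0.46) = -2.08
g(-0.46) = -1.83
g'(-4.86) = 6.72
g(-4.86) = -12.04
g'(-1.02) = -0.96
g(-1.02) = -0.98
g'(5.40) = -13.80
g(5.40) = -48.36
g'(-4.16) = 5.32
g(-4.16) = -7.83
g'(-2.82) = 2.64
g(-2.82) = -2.49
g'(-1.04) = -0.92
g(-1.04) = -0.96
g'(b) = -2*b - 3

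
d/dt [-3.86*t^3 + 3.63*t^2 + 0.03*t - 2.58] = -11.58*t^2 + 7.26*t + 0.03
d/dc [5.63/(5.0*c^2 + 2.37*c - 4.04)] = (-56.3*c - 13.3431)/(5.0*c^2 + 2.37*c - 4.04)^2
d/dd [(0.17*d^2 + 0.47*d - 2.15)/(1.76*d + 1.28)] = (0.2992*d^2 + 0.4352*d + 4.3856)/(3.0976*d^2 + 4.5056*d + 1.6384)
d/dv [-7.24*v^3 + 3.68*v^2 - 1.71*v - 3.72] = -21.72*v^2 + 7.36*v - 1.71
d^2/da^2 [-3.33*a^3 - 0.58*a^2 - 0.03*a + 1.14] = -19.98*a - 1.16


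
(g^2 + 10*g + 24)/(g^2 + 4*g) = (g + 6)/g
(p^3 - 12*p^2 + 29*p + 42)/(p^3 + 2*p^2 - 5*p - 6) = (p^2 - 13*p + 42)/(p^2 + p - 6)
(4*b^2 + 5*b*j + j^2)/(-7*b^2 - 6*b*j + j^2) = (-4*b - j)/(7*b - j)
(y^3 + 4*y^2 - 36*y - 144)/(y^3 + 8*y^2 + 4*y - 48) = (y - 6)/(y - 2)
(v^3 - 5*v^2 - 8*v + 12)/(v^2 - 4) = (v^2 - 7*v + 6)/(v - 2)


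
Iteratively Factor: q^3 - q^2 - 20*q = (q)*(q^2 - q - 20) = q*(q + 4)*(q - 5)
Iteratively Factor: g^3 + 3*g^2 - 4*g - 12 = (g + 2)*(g^2 + g - 6) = (g - 2)*(g + 2)*(g + 3)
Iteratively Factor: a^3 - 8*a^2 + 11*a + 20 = (a + 1)*(a^2 - 9*a + 20) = (a - 5)*(a + 1)*(a - 4)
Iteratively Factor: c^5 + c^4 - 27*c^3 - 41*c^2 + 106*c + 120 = (c - 2)*(c^4 + 3*c^3 - 21*c^2 - 83*c - 60) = (c - 5)*(c - 2)*(c^3 + 8*c^2 + 19*c + 12) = (c - 5)*(c - 2)*(c + 4)*(c^2 + 4*c + 3) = (c - 5)*(c - 2)*(c + 3)*(c + 4)*(c + 1)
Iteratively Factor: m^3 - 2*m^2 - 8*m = (m)*(m^2 - 2*m - 8) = m*(m + 2)*(m - 4)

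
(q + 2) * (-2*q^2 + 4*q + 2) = -2*q^3 + 10*q + 4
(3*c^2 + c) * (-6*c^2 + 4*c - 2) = -18*c^4 + 6*c^3 - 2*c^2 - 2*c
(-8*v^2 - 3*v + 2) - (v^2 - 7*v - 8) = -9*v^2 + 4*v + 10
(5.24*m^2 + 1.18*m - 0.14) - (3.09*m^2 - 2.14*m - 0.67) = 2.15*m^2 + 3.32*m + 0.53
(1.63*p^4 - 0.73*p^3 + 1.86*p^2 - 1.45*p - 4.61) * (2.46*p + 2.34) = 4.0098*p^5 + 2.0184*p^4 + 2.8674*p^3 + 0.785400000000001*p^2 - 14.7336*p - 10.7874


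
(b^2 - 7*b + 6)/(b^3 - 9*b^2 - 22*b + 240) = (b - 1)/(b^2 - 3*b - 40)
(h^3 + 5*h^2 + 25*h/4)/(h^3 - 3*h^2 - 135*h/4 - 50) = h/(h - 8)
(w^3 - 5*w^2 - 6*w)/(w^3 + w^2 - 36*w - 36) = w/(w + 6)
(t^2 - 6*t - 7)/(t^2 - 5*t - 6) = (t - 7)/(t - 6)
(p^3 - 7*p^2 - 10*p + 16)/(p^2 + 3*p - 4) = (p^2 - 6*p - 16)/(p + 4)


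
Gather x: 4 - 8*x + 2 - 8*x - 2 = 4 - 16*x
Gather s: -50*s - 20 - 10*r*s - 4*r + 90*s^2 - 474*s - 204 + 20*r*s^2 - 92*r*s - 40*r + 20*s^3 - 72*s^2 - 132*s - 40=-44*r + 20*s^3 + s^2*(20*r + 18) + s*(-102*r - 656) - 264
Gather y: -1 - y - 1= -y - 2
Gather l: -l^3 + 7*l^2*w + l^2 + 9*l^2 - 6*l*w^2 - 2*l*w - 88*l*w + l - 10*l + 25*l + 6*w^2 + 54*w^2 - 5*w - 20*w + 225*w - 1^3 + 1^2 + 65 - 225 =-l^3 + l^2*(7*w + 10) + l*(-6*w^2 - 90*w + 16) + 60*w^2 + 200*w - 160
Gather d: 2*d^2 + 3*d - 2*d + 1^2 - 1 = 2*d^2 + d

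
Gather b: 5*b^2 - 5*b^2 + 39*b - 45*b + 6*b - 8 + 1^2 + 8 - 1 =0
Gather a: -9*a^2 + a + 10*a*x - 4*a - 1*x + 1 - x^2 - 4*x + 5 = -9*a^2 + a*(10*x - 3) - x^2 - 5*x + 6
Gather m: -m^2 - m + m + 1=1 - m^2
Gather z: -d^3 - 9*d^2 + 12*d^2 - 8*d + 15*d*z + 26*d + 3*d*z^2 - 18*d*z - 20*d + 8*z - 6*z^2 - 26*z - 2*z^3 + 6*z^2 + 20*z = -d^3 + 3*d^2 + 3*d*z^2 - 2*d - 2*z^3 + z*(2 - 3*d)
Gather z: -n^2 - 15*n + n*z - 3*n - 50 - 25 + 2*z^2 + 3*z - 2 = -n^2 - 18*n + 2*z^2 + z*(n + 3) - 77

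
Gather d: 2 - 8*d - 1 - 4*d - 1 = -12*d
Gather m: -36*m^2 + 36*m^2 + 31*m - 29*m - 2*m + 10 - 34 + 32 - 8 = 0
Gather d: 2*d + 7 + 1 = 2*d + 8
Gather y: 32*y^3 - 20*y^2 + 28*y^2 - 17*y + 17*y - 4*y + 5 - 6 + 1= 32*y^3 + 8*y^2 - 4*y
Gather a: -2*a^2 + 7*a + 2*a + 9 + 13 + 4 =-2*a^2 + 9*a + 26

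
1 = 1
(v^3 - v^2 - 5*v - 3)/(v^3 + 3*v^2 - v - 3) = (v^2 - 2*v - 3)/(v^2 + 2*v - 3)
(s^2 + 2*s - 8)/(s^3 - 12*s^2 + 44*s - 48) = (s + 4)/(s^2 - 10*s + 24)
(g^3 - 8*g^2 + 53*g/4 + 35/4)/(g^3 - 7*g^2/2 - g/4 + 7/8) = 2*(g - 5)/(2*g - 1)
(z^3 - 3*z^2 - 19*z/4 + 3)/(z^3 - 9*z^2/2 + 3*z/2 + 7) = (4*z^3 - 12*z^2 - 19*z + 12)/(2*(2*z^3 - 9*z^2 + 3*z + 14))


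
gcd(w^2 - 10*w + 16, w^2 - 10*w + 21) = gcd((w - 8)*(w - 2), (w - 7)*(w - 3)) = 1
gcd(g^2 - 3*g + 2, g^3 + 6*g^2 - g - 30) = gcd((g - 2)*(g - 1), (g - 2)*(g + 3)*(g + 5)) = g - 2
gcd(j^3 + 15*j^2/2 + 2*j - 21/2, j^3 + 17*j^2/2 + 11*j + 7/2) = j + 7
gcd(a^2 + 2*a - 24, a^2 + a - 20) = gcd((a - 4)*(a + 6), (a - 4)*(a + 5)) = a - 4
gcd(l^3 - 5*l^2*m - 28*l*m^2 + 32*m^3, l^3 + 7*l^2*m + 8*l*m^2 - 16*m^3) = l^2 + 3*l*m - 4*m^2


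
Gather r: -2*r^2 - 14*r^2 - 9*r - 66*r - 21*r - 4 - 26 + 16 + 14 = -16*r^2 - 96*r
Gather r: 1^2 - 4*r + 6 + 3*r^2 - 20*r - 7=3*r^2 - 24*r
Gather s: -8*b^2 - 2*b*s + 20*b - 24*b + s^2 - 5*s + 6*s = -8*b^2 - 4*b + s^2 + s*(1 - 2*b)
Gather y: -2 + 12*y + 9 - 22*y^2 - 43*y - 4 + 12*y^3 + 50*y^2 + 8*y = 12*y^3 + 28*y^2 - 23*y + 3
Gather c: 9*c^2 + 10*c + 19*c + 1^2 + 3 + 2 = 9*c^2 + 29*c + 6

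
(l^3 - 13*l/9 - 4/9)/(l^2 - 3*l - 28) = (-9*l^3 + 13*l + 4)/(9*(-l^2 + 3*l + 28))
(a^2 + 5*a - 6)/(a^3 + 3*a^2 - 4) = (a + 6)/(a^2 + 4*a + 4)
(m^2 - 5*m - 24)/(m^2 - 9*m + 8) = (m + 3)/(m - 1)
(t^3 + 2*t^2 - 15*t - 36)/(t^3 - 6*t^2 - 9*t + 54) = (t^2 - t - 12)/(t^2 - 9*t + 18)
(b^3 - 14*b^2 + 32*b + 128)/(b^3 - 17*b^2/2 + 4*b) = 2*(b^2 - 6*b - 16)/(b*(2*b - 1))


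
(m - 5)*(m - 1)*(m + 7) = m^3 + m^2 - 37*m + 35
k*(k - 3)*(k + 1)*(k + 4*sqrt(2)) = k^4 - 2*k^3 + 4*sqrt(2)*k^3 - 8*sqrt(2)*k^2 - 3*k^2 - 12*sqrt(2)*k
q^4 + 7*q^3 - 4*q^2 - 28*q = q*(q - 2)*(q + 2)*(q + 7)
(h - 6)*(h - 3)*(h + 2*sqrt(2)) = h^3 - 9*h^2 + 2*sqrt(2)*h^2 - 18*sqrt(2)*h + 18*h + 36*sqrt(2)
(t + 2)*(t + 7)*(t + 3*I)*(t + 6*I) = t^4 + 9*t^3 + 9*I*t^3 - 4*t^2 + 81*I*t^2 - 162*t + 126*I*t - 252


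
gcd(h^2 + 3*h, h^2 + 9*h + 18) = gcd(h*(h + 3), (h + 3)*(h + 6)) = h + 3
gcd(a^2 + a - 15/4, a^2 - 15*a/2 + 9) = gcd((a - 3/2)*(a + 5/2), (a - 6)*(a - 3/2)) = a - 3/2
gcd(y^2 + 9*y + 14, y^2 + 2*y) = y + 2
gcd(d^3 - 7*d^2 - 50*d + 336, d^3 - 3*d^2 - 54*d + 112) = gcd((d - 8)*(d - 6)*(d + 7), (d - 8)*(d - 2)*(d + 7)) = d^2 - d - 56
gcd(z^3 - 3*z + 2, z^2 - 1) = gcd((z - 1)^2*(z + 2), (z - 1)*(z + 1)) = z - 1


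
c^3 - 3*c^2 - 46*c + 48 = (c - 8)*(c - 1)*(c + 6)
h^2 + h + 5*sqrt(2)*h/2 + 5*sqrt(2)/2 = (h + 1)*(h + 5*sqrt(2)/2)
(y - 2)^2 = y^2 - 4*y + 4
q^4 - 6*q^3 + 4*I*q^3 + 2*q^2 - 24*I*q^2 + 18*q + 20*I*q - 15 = (q - 5)*(q - 1)*(q + I)*(q + 3*I)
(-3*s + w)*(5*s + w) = -15*s^2 + 2*s*w + w^2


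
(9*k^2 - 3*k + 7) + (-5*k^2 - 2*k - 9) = 4*k^2 - 5*k - 2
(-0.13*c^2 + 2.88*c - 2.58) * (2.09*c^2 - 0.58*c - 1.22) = -0.2717*c^4 + 6.0946*c^3 - 6.904*c^2 - 2.0172*c + 3.1476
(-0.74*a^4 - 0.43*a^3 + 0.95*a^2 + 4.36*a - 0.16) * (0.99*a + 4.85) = -0.7326*a^5 - 4.0147*a^4 - 1.145*a^3 + 8.9239*a^2 + 20.9876*a - 0.776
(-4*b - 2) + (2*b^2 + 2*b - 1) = 2*b^2 - 2*b - 3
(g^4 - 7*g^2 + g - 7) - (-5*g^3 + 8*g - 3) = g^4 + 5*g^3 - 7*g^2 - 7*g - 4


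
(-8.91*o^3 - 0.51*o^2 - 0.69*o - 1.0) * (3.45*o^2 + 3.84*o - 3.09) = -30.7395*o^5 - 35.9739*o^4 + 23.193*o^3 - 4.5237*o^2 - 1.7079*o + 3.09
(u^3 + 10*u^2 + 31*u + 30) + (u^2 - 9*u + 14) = u^3 + 11*u^2 + 22*u + 44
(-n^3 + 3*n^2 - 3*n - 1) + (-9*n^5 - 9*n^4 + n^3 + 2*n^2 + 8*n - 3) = -9*n^5 - 9*n^4 + 5*n^2 + 5*n - 4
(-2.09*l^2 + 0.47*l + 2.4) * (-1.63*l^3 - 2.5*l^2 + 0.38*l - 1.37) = 3.4067*l^5 + 4.4589*l^4 - 5.8812*l^3 - 2.9581*l^2 + 0.2681*l - 3.288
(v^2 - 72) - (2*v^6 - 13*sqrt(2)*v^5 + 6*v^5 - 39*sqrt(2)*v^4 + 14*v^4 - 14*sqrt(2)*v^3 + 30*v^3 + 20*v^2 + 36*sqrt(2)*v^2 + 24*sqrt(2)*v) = -2*v^6 - 6*v^5 + 13*sqrt(2)*v^5 - 14*v^4 + 39*sqrt(2)*v^4 - 30*v^3 + 14*sqrt(2)*v^3 - 36*sqrt(2)*v^2 - 19*v^2 - 24*sqrt(2)*v - 72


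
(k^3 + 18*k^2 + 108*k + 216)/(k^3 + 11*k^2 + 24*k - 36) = (k + 6)/(k - 1)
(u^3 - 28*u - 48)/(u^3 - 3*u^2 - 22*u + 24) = (u + 2)/(u - 1)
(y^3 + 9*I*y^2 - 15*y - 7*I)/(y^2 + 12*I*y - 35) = (y^2 + 2*I*y - 1)/(y + 5*I)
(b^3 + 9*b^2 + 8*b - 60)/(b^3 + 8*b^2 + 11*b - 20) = (b^2 + 4*b - 12)/(b^2 + 3*b - 4)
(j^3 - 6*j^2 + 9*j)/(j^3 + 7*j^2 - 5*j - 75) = j*(j - 3)/(j^2 + 10*j + 25)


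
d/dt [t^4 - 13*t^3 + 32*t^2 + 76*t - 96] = 4*t^3 - 39*t^2 + 64*t + 76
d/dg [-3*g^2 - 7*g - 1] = -6*g - 7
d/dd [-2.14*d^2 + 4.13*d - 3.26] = 4.13 - 4.28*d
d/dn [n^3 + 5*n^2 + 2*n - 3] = 3*n^2 + 10*n + 2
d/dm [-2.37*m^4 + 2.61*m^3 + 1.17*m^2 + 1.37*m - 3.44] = -9.48*m^3 + 7.83*m^2 + 2.34*m + 1.37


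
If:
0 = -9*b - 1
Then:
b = -1/9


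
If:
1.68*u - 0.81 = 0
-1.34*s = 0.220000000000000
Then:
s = -0.16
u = 0.48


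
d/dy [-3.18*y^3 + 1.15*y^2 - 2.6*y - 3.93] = -9.54*y^2 + 2.3*y - 2.6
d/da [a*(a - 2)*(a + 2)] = 3*a^2 - 4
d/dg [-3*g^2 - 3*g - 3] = -6*g - 3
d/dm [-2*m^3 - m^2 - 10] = 2*m*(-3*m - 1)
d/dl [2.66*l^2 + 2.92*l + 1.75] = 5.32*l + 2.92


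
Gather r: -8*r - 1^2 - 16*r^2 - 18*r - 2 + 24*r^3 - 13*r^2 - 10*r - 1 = 24*r^3 - 29*r^2 - 36*r - 4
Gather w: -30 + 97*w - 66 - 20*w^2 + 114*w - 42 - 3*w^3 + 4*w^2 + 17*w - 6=-3*w^3 - 16*w^2 + 228*w - 144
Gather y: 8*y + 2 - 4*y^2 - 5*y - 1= -4*y^2 + 3*y + 1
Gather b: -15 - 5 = -20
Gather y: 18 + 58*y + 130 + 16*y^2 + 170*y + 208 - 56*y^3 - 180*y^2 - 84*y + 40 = -56*y^3 - 164*y^2 + 144*y + 396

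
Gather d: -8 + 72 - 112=-48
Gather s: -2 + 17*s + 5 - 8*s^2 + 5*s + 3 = -8*s^2 + 22*s + 6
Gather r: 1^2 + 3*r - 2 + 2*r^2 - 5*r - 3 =2*r^2 - 2*r - 4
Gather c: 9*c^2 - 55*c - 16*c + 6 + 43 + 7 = 9*c^2 - 71*c + 56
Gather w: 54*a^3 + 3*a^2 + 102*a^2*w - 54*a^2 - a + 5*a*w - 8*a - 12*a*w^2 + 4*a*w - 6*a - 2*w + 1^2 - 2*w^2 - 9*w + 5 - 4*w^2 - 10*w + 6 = 54*a^3 - 51*a^2 - 15*a + w^2*(-12*a - 6) + w*(102*a^2 + 9*a - 21) + 12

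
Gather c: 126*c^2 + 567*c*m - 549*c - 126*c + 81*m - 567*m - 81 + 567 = 126*c^2 + c*(567*m - 675) - 486*m + 486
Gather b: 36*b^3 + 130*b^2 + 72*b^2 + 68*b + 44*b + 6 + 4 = 36*b^3 + 202*b^2 + 112*b + 10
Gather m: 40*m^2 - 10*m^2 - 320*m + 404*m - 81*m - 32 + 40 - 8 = 30*m^2 + 3*m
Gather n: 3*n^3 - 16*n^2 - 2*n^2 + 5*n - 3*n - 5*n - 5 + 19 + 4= 3*n^3 - 18*n^2 - 3*n + 18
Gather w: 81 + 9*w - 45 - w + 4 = 8*w + 40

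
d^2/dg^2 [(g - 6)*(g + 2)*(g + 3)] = 6*g - 2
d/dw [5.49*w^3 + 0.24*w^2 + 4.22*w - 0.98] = 16.47*w^2 + 0.48*w + 4.22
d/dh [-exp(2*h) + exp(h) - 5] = (1 - 2*exp(h))*exp(h)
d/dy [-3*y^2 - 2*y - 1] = -6*y - 2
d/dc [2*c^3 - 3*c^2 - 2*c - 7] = 6*c^2 - 6*c - 2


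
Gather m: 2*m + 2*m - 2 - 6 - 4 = 4*m - 12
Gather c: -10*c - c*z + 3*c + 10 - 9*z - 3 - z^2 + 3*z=c*(-z - 7) - z^2 - 6*z + 7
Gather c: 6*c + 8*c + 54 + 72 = 14*c + 126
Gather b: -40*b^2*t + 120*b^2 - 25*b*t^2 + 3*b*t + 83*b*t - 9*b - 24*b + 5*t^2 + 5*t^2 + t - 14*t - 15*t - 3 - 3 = b^2*(120 - 40*t) + b*(-25*t^2 + 86*t - 33) + 10*t^2 - 28*t - 6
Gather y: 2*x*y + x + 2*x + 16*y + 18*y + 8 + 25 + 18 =3*x + y*(2*x + 34) + 51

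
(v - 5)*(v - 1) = v^2 - 6*v + 5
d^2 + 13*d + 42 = (d + 6)*(d + 7)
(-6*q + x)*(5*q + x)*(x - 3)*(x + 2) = -30*q^2*x^2 + 30*q^2*x + 180*q^2 - q*x^3 + q*x^2 + 6*q*x + x^4 - x^3 - 6*x^2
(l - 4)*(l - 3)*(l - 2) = l^3 - 9*l^2 + 26*l - 24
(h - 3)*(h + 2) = h^2 - h - 6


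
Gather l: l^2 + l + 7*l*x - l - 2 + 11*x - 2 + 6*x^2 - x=l^2 + 7*l*x + 6*x^2 + 10*x - 4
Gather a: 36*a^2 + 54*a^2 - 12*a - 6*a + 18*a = 90*a^2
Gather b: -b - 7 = -b - 7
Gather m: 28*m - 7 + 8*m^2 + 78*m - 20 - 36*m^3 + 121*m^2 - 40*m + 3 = -36*m^3 + 129*m^2 + 66*m - 24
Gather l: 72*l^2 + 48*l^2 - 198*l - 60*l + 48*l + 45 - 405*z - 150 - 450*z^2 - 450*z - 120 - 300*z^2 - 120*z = 120*l^2 - 210*l - 750*z^2 - 975*z - 225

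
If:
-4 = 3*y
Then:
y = -4/3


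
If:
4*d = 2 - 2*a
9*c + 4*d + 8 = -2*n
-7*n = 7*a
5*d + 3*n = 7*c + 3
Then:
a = 131/155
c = -114/155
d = 12/155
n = -131/155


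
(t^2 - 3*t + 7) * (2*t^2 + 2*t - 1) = 2*t^4 - 4*t^3 + 7*t^2 + 17*t - 7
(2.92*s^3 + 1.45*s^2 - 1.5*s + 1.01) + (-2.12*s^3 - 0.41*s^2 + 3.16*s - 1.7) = 0.8*s^3 + 1.04*s^2 + 1.66*s - 0.69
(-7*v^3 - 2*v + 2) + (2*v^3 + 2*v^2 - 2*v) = -5*v^3 + 2*v^2 - 4*v + 2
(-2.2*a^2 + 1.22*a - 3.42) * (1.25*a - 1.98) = -2.75*a^3 + 5.881*a^2 - 6.6906*a + 6.7716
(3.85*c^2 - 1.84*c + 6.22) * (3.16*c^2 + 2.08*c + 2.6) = 12.166*c^4 + 2.1936*c^3 + 25.838*c^2 + 8.1536*c + 16.172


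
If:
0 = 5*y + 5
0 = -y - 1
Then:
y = -1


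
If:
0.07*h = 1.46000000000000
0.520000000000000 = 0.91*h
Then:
No Solution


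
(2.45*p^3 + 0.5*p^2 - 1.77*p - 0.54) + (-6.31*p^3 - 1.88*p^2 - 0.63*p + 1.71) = -3.86*p^3 - 1.38*p^2 - 2.4*p + 1.17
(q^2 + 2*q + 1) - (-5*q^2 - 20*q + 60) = 6*q^2 + 22*q - 59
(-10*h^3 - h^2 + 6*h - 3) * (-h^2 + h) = 10*h^5 - 9*h^4 - 7*h^3 + 9*h^2 - 3*h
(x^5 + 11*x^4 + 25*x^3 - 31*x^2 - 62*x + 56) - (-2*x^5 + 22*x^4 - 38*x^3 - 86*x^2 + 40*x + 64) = 3*x^5 - 11*x^4 + 63*x^3 + 55*x^2 - 102*x - 8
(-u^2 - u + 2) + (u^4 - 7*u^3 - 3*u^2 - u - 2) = u^4 - 7*u^3 - 4*u^2 - 2*u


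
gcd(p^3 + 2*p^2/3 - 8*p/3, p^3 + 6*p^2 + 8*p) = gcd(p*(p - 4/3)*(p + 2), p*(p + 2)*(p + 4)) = p^2 + 2*p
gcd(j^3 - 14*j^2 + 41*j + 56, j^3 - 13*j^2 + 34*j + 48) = j^2 - 7*j - 8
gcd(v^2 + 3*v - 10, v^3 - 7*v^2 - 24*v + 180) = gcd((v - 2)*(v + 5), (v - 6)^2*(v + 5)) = v + 5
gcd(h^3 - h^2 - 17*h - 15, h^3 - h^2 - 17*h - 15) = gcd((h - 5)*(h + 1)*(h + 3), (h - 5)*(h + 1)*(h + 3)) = h^3 - h^2 - 17*h - 15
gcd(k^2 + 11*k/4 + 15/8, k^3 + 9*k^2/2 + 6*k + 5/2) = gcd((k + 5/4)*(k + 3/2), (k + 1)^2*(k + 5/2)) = 1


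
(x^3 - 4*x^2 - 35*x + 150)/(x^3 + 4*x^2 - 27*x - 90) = (x - 5)/(x + 3)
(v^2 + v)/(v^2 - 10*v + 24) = v*(v + 1)/(v^2 - 10*v + 24)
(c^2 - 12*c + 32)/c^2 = 1 - 12/c + 32/c^2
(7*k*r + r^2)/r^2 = (7*k + r)/r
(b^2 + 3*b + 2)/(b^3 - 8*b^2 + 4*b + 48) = (b + 1)/(b^2 - 10*b + 24)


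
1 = 1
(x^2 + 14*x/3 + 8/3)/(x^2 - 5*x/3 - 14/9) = 3*(x + 4)/(3*x - 7)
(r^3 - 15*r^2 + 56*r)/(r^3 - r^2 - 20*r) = (-r^2 + 15*r - 56)/(-r^2 + r + 20)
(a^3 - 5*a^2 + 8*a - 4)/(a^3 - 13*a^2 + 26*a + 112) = (a^3 - 5*a^2 + 8*a - 4)/(a^3 - 13*a^2 + 26*a + 112)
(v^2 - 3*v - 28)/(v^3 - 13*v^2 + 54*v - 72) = (v^2 - 3*v - 28)/(v^3 - 13*v^2 + 54*v - 72)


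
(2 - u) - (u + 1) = 1 - 2*u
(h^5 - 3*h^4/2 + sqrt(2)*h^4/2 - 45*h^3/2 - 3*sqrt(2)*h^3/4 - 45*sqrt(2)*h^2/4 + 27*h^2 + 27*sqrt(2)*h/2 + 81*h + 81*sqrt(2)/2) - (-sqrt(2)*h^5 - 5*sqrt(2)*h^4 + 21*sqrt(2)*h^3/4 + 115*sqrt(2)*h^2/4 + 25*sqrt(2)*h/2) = h^5 + sqrt(2)*h^5 - 3*h^4/2 + 11*sqrt(2)*h^4/2 - 45*h^3/2 - 6*sqrt(2)*h^3 - 40*sqrt(2)*h^2 + 27*h^2 + sqrt(2)*h + 81*h + 81*sqrt(2)/2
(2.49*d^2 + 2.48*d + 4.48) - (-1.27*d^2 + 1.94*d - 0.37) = 3.76*d^2 + 0.54*d + 4.85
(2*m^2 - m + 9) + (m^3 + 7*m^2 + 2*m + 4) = m^3 + 9*m^2 + m + 13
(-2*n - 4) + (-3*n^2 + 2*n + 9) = 5 - 3*n^2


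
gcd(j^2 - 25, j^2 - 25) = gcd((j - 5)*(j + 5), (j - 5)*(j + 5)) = j^2 - 25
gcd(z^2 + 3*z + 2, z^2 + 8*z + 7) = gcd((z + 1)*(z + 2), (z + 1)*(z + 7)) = z + 1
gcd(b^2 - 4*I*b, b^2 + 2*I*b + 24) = b - 4*I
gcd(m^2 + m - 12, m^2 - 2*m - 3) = m - 3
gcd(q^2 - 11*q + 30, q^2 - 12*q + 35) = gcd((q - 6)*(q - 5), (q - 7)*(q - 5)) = q - 5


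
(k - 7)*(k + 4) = k^2 - 3*k - 28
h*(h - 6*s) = h^2 - 6*h*s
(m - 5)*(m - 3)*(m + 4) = m^3 - 4*m^2 - 17*m + 60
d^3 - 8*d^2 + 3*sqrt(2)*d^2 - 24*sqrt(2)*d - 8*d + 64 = (d - 8)*(d - sqrt(2))*(d + 4*sqrt(2))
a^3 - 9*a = a*(a - 3)*(a + 3)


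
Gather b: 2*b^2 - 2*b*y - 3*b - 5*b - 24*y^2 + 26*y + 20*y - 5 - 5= 2*b^2 + b*(-2*y - 8) - 24*y^2 + 46*y - 10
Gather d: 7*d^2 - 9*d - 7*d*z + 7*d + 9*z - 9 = 7*d^2 + d*(-7*z - 2) + 9*z - 9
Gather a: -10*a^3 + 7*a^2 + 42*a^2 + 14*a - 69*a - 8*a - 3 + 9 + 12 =-10*a^3 + 49*a^2 - 63*a + 18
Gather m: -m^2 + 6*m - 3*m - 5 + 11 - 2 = -m^2 + 3*m + 4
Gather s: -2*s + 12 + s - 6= 6 - s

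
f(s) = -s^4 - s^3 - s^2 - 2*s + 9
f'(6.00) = -986.00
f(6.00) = -1551.00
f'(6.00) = -986.00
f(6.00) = -1551.00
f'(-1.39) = 5.73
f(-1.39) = 8.80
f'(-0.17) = -1.73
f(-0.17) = 9.32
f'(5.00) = -587.00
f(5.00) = -776.00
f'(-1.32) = 4.61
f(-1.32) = 9.16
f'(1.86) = -41.84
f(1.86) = -16.58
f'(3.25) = -177.50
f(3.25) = -153.96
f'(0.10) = -2.23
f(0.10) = 8.79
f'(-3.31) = 116.81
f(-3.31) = -79.11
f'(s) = -4*s^3 - 3*s^2 - 2*s - 2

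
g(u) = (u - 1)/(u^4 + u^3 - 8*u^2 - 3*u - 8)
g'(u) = (u - 1)*(-4*u^3 - 3*u^2 + 16*u + 3)/(u^4 + u^3 - 8*u^2 - 3*u - 8)^2 + 1/(u^4 + u^3 - 8*u^2 - 3*u - 8) = (u^4 + u^3 - 8*u^2 - 3*u - (u - 1)*(4*u^3 + 3*u^2 - 16*u - 3) - 8)/(-u^4 - u^3 + 8*u^2 + 3*u + 8)^2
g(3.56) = 0.03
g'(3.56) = -0.04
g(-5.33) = -0.01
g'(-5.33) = -0.01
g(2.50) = -0.14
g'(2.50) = -0.58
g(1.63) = -0.03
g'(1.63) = -0.04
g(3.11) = 0.07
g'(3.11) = -0.21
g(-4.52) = -0.03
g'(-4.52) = -0.04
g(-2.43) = 0.13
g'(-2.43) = -0.05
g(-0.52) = 0.18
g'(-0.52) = -0.00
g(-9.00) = 0.00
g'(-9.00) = 0.00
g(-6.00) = -0.00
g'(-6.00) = -0.00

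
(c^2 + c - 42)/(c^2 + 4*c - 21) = (c - 6)/(c - 3)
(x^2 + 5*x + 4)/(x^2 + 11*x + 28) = (x + 1)/(x + 7)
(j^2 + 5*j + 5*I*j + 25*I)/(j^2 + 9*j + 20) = (j + 5*I)/(j + 4)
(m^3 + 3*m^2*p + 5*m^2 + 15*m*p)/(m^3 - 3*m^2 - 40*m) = (m + 3*p)/(m - 8)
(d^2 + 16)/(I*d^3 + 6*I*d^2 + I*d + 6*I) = -I*(d^2 + 16)/(d^3 + 6*d^2 + d + 6)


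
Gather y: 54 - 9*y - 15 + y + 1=40 - 8*y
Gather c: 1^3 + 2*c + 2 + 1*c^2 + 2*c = c^2 + 4*c + 3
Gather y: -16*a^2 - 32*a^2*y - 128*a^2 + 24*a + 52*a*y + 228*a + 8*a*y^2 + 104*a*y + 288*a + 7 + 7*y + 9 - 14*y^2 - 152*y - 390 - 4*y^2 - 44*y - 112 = -144*a^2 + 540*a + y^2*(8*a - 18) + y*(-32*a^2 + 156*a - 189) - 486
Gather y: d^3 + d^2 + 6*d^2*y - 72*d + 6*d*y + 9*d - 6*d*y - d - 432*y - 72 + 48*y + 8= d^3 + d^2 - 64*d + y*(6*d^2 - 384) - 64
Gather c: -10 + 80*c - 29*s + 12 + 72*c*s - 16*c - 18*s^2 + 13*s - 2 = c*(72*s + 64) - 18*s^2 - 16*s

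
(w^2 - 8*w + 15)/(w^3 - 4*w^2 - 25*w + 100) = (w - 3)/(w^2 + w - 20)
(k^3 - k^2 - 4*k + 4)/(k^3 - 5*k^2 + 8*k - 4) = (k + 2)/(k - 2)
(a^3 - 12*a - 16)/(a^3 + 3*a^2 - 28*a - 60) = (a^2 - 2*a - 8)/(a^2 + a - 30)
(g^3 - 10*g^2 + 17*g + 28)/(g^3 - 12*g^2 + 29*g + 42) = (g - 4)/(g - 6)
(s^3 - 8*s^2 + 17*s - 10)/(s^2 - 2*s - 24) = (-s^3 + 8*s^2 - 17*s + 10)/(-s^2 + 2*s + 24)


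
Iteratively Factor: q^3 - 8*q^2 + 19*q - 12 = (q - 1)*(q^2 - 7*q + 12) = (q - 4)*(q - 1)*(q - 3)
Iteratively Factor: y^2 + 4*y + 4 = (y + 2)*(y + 2)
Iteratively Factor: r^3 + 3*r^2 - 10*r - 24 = (r - 3)*(r^2 + 6*r + 8) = (r - 3)*(r + 2)*(r + 4)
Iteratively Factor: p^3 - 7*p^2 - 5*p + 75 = (p - 5)*(p^2 - 2*p - 15) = (p - 5)^2*(p + 3)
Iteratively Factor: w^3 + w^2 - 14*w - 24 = (w - 4)*(w^2 + 5*w + 6) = (w - 4)*(w + 3)*(w + 2)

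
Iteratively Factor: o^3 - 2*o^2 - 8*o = (o + 2)*(o^2 - 4*o) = o*(o + 2)*(o - 4)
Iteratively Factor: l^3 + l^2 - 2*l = (l)*(l^2 + l - 2) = l*(l - 1)*(l + 2)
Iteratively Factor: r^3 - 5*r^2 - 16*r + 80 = (r - 5)*(r^2 - 16) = (r - 5)*(r - 4)*(r + 4)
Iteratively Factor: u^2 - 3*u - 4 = (u - 4)*(u + 1)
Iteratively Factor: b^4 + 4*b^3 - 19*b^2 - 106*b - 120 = (b + 4)*(b^3 - 19*b - 30) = (b + 2)*(b + 4)*(b^2 - 2*b - 15) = (b + 2)*(b + 3)*(b + 4)*(b - 5)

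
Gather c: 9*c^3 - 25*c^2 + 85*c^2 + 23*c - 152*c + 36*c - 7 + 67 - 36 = 9*c^3 + 60*c^2 - 93*c + 24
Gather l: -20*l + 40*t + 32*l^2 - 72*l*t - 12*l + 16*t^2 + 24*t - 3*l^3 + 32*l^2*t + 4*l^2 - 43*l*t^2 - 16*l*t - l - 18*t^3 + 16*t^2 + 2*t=-3*l^3 + l^2*(32*t + 36) + l*(-43*t^2 - 88*t - 33) - 18*t^3 + 32*t^2 + 66*t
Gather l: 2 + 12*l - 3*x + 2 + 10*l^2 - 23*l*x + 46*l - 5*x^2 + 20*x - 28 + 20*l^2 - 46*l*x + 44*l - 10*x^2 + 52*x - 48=30*l^2 + l*(102 - 69*x) - 15*x^2 + 69*x - 72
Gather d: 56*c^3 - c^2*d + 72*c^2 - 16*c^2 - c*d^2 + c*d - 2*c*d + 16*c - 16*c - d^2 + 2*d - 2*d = 56*c^3 + 56*c^2 + d^2*(-c - 1) + d*(-c^2 - c)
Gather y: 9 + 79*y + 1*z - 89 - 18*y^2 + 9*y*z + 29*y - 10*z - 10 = -18*y^2 + y*(9*z + 108) - 9*z - 90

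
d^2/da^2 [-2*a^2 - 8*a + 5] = -4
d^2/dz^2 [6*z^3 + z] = 36*z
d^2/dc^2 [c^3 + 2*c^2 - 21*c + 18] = 6*c + 4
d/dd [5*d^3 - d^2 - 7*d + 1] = 15*d^2 - 2*d - 7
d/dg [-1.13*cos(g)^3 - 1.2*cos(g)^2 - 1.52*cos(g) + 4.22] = (3.39*cos(g)^2 + 2.4*cos(g) + 1.52)*sin(g)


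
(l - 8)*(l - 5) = l^2 - 13*l + 40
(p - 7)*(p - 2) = p^2 - 9*p + 14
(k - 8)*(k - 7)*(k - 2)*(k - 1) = k^4 - 18*k^3 + 103*k^2 - 198*k + 112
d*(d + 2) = d^2 + 2*d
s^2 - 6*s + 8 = (s - 4)*(s - 2)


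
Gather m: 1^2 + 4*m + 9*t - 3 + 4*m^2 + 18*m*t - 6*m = 4*m^2 + m*(18*t - 2) + 9*t - 2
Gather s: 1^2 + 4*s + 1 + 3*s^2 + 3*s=3*s^2 + 7*s + 2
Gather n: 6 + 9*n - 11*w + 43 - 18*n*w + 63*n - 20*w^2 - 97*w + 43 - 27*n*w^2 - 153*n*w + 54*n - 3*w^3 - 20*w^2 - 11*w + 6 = n*(-27*w^2 - 171*w + 126) - 3*w^3 - 40*w^2 - 119*w + 98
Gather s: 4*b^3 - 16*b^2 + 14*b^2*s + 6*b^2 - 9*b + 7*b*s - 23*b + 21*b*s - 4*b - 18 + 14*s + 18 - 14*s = 4*b^3 - 10*b^2 - 36*b + s*(14*b^2 + 28*b)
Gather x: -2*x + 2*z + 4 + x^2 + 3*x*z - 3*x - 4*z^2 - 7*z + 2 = x^2 + x*(3*z - 5) - 4*z^2 - 5*z + 6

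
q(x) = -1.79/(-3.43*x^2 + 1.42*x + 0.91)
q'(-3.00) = 0.03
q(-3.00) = 0.05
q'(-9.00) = 0.00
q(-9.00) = 0.01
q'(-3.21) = 0.03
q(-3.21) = 0.05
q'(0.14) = 0.76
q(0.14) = -1.72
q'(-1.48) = 0.27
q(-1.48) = 0.21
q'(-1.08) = 0.74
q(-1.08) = 0.39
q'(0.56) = -10.94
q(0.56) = -2.84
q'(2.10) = -0.18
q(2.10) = 0.16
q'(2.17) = -0.16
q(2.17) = 0.15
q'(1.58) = -0.58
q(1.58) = 0.33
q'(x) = -1.79*(6.86*x - 1.42)/(-3.43*x^2 + 1.42*x + 0.91)^2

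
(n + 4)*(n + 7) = n^2 + 11*n + 28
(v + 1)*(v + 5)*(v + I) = v^3 + 6*v^2 + I*v^2 + 5*v + 6*I*v + 5*I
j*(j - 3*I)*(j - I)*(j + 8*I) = j^4 + 4*I*j^3 + 29*j^2 - 24*I*j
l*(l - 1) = l^2 - l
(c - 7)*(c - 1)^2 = c^3 - 9*c^2 + 15*c - 7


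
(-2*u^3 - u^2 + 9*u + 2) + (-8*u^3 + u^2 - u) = -10*u^3 + 8*u + 2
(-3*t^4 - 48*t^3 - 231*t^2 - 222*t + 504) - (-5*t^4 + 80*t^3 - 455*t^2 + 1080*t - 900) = 2*t^4 - 128*t^3 + 224*t^2 - 1302*t + 1404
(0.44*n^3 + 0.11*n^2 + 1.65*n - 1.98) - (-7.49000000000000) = 0.44*n^3 + 0.11*n^2 + 1.65*n + 5.51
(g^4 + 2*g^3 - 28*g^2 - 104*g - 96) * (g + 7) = g^5 + 9*g^4 - 14*g^3 - 300*g^2 - 824*g - 672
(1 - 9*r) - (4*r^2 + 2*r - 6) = -4*r^2 - 11*r + 7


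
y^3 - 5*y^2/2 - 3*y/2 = y*(y - 3)*(y + 1/2)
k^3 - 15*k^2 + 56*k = k*(k - 8)*(k - 7)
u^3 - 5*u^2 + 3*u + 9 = (u - 3)^2*(u + 1)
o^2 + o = o*(o + 1)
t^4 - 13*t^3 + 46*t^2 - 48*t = t*(t - 8)*(t - 3)*(t - 2)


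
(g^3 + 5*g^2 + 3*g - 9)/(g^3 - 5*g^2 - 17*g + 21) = (g + 3)/(g - 7)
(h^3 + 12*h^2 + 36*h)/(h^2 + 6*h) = h + 6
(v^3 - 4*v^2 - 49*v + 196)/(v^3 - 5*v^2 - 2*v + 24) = (v^2 - 49)/(v^2 - v - 6)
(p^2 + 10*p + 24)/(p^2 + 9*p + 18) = (p + 4)/(p + 3)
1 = 1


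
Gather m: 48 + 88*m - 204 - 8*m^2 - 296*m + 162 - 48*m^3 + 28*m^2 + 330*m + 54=-48*m^3 + 20*m^2 + 122*m + 60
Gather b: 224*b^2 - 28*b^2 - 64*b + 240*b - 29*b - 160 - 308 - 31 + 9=196*b^2 + 147*b - 490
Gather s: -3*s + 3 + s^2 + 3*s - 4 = s^2 - 1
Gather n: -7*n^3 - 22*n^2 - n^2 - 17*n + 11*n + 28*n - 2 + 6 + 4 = -7*n^3 - 23*n^2 + 22*n + 8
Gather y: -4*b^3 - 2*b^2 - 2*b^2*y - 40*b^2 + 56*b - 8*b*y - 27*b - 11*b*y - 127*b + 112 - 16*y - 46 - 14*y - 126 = -4*b^3 - 42*b^2 - 98*b + y*(-2*b^2 - 19*b - 30) - 60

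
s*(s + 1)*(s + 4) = s^3 + 5*s^2 + 4*s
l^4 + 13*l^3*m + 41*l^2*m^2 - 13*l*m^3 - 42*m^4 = (l - m)*(l + m)*(l + 6*m)*(l + 7*m)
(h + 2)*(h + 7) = h^2 + 9*h + 14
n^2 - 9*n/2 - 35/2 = (n - 7)*(n + 5/2)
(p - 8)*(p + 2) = p^2 - 6*p - 16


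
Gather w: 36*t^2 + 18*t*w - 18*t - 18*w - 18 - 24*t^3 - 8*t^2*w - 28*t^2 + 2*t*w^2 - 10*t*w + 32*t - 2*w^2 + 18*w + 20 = -24*t^3 + 8*t^2 + 14*t + w^2*(2*t - 2) + w*(-8*t^2 + 8*t) + 2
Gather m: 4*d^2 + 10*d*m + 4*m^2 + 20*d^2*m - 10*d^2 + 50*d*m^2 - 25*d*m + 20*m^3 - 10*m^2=-6*d^2 + 20*m^3 + m^2*(50*d - 6) + m*(20*d^2 - 15*d)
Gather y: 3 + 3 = 6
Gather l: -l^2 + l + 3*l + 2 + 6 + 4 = -l^2 + 4*l + 12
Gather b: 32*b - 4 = 32*b - 4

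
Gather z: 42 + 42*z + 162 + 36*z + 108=78*z + 312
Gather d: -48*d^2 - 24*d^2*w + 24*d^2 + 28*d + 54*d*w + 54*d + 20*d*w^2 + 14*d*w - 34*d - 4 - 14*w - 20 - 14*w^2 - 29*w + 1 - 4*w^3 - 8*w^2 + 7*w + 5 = d^2*(-24*w - 24) + d*(20*w^2 + 68*w + 48) - 4*w^3 - 22*w^2 - 36*w - 18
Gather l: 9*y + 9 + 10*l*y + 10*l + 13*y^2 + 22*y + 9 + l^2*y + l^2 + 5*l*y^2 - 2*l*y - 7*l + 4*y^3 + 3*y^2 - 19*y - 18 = l^2*(y + 1) + l*(5*y^2 + 8*y + 3) + 4*y^3 + 16*y^2 + 12*y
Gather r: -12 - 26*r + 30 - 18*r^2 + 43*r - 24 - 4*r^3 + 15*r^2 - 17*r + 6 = -4*r^3 - 3*r^2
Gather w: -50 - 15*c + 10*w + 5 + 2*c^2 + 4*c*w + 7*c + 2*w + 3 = 2*c^2 - 8*c + w*(4*c + 12) - 42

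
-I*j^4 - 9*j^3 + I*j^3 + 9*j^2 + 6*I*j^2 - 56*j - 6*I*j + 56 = (j - 7*I)*(j - 4*I)*(j + 2*I)*(-I*j + I)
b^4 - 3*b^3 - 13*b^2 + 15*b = b*(b - 5)*(b - 1)*(b + 3)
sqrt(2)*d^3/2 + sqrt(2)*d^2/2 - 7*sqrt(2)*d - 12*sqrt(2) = (d - 4)*(d + 3)*(sqrt(2)*d/2 + sqrt(2))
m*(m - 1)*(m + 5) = m^3 + 4*m^2 - 5*m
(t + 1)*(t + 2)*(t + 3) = t^3 + 6*t^2 + 11*t + 6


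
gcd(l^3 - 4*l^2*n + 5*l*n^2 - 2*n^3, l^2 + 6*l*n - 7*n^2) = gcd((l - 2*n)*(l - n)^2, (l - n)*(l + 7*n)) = l - n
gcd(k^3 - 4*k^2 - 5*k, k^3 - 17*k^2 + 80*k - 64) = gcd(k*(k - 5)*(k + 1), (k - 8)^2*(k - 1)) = 1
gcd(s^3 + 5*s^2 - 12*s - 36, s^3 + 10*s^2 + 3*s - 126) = s^2 + 3*s - 18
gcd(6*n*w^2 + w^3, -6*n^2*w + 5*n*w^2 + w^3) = 6*n*w + w^2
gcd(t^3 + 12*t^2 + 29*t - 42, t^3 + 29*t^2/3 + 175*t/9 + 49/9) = t + 7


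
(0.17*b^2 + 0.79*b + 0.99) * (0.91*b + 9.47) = 0.1547*b^3 + 2.3288*b^2 + 8.3822*b + 9.3753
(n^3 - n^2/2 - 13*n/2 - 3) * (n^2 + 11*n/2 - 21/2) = n^5 + 5*n^4 - 79*n^3/4 - 67*n^2/2 + 207*n/4 + 63/2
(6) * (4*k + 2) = 24*k + 12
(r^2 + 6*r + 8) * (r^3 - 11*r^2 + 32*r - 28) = r^5 - 5*r^4 - 26*r^3 + 76*r^2 + 88*r - 224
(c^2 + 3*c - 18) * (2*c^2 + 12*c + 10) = 2*c^4 + 18*c^3 + 10*c^2 - 186*c - 180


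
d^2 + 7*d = d*(d + 7)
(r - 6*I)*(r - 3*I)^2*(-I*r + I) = -I*r^4 - 12*r^3 + I*r^3 + 12*r^2 + 45*I*r^2 + 54*r - 45*I*r - 54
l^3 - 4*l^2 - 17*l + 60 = (l - 5)*(l - 3)*(l + 4)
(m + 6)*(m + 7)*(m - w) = m^3 - m^2*w + 13*m^2 - 13*m*w + 42*m - 42*w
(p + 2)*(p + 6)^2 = p^3 + 14*p^2 + 60*p + 72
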